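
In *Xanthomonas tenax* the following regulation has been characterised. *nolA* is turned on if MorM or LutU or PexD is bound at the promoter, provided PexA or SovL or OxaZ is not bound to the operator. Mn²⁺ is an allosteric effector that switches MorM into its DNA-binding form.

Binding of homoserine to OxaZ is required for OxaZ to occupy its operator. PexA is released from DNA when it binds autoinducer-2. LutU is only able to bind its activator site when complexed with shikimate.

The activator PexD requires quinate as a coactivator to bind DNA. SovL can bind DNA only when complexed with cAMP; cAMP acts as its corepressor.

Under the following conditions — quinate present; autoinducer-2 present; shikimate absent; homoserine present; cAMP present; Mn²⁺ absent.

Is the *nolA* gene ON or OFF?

Autoinducer-2 is present, so PexA is inactive.
cAMP is present, so SovL is active.
Mn²⁺ is absent, so MorM is inactive.
Homoserine is present, so OxaZ is active.
Shikimate is absent, so LutU is inactive.
Quinate is present, so PexD is active.
With repressor SovL bound, *nolA* is not transcribed.

OFF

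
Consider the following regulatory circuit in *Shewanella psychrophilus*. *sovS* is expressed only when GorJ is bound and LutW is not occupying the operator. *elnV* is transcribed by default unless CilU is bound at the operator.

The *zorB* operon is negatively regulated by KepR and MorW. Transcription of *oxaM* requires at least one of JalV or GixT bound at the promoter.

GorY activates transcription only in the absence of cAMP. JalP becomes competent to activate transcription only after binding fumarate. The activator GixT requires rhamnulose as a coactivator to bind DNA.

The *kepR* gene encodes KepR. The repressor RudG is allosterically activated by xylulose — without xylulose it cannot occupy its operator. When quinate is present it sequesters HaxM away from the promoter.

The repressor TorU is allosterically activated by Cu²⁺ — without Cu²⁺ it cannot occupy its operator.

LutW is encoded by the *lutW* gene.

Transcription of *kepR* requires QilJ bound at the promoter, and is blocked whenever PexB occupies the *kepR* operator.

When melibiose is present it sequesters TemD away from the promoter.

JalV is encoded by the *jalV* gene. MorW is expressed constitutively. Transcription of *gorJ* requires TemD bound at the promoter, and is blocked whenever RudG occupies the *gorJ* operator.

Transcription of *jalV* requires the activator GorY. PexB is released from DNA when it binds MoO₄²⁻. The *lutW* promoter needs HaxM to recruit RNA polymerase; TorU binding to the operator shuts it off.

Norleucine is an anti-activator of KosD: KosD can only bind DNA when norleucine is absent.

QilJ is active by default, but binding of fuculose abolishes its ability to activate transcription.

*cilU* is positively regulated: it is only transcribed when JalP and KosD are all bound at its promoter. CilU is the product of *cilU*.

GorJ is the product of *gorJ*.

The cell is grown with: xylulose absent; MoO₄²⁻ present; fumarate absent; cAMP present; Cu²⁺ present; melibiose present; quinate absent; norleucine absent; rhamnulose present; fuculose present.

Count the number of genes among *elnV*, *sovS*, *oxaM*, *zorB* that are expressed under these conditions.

2

Fumarate is absent, so JalP is inactive.
Norleucine is absent, so KosD is active.
Required activator JalP is absent, so *cilU* is not transcribed.
So CilU is not produced.
With no repressor bound, *elnV* is transcribed.
→ *elnV* is ON.
Melibiose is present, so TemD is inactive.
Xylulose is absent, so RudG is inactive.
Required activator TemD is absent, so *gorJ* is not transcribed.
So GorJ is not produced.
Cu²⁺ is present, so TorU is active.
Quinate is absent, so HaxM is active.
With repressor TorU bound, *lutW* is not transcribed.
So LutW is not produced.
Required activator GorJ is absent, so *sovS* is not transcribed.
→ *sovS* is OFF.
cAMP is present, so GorY is inactive.
Required activator GorY is absent, so *jalV* is not transcribed.
So JalV is not produced.
Rhamnulose is present, so GixT is active.
Activator GixT is present, so *oxaM* is transcribed.
→ *oxaM* is ON.
MoO₄²⁻ is present, so PexB is inactive.
Fuculose is present, so QilJ is inactive.
Required activator QilJ is absent, so *kepR* is not transcribed.
So KepR is not produced.
MorW is produced constitutively and is active.
With repressor MorW bound, *zorB* is not transcribed.
→ *zorB* is OFF.
2 of the 4 genes are transcribed.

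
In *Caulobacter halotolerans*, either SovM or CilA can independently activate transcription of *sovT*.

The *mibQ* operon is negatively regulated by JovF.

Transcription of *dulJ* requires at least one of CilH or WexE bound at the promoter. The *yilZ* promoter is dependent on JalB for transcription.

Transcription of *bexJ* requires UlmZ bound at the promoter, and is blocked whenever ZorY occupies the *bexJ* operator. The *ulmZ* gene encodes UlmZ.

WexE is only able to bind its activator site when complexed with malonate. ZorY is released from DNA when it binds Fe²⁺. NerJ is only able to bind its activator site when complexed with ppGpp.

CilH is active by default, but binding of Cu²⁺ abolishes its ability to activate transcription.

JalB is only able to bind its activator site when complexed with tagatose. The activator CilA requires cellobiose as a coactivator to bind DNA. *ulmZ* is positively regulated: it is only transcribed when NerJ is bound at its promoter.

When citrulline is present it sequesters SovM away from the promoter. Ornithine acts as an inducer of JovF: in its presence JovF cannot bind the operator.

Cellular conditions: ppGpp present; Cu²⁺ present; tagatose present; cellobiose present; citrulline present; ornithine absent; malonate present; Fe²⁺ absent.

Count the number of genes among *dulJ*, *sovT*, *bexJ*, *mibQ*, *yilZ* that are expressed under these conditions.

Cu²⁺ is present, so CilH is inactive.
Malonate is present, so WexE is active.
Activator WexE is present, so *dulJ* is transcribed.
→ *dulJ* is ON.
Citrulline is present, so SovM is inactive.
Cellobiose is present, so CilA is active.
Activator CilA is present, so *sovT* is transcribed.
→ *sovT* is ON.
Fe²⁺ is absent, so ZorY is active.
ppGpp is present, so NerJ is active.
No repressor is bound and NerJ is active, so *ulmZ* is transcribed.
So UlmZ is produced and active.
With repressor ZorY bound, *bexJ* is not transcribed.
→ *bexJ* is OFF.
Ornithine is absent, so JovF is active.
With repressor JovF bound, *mibQ* is not transcribed.
→ *mibQ* is OFF.
Tagatose is present, so JalB is active.
No repressor is bound and JalB is active, so *yilZ* is transcribed.
→ *yilZ* is ON.
3 of the 5 genes are transcribed.

3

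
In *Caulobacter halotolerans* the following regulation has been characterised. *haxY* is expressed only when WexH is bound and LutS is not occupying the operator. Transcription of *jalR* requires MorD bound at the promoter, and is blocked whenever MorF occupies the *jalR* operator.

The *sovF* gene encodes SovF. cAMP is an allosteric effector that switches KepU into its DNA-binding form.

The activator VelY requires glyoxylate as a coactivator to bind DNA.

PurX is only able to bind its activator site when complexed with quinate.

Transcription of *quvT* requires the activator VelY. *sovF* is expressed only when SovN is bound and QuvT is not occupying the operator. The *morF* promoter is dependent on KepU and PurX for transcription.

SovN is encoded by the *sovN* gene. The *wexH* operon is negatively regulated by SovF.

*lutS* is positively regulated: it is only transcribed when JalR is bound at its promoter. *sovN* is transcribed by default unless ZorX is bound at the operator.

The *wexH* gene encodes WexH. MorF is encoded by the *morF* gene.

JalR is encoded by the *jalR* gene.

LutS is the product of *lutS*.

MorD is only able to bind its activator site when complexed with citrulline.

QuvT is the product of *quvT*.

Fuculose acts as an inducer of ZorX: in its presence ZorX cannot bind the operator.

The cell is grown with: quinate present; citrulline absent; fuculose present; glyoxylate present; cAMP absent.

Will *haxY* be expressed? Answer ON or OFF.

ON

Fuculose is present, so ZorX is inactive.
With no repressor bound, *sovN* is transcribed.
So SovN is produced and active.
Glyoxylate is present, so VelY is active.
No repressor is bound and VelY is active, so *quvT* is transcribed.
So QuvT is produced and active.
With repressor QuvT bound, *sovF* is not transcribed.
So SovF is not produced.
With no repressor bound, *wexH* is transcribed.
So WexH is produced and active.
Citrulline is absent, so MorD is inactive.
cAMP is absent, so KepU is inactive.
Quinate is present, so PurX is active.
Required activator KepU is absent, so *morF* is not transcribed.
So MorF is not produced.
Required activator MorD is absent, so *jalR* is not transcribed.
So JalR is not produced.
Required activator JalR is absent, so *lutS* is not transcribed.
So LutS is not produced.
No repressor is bound and WexH is active, so *haxY* is transcribed.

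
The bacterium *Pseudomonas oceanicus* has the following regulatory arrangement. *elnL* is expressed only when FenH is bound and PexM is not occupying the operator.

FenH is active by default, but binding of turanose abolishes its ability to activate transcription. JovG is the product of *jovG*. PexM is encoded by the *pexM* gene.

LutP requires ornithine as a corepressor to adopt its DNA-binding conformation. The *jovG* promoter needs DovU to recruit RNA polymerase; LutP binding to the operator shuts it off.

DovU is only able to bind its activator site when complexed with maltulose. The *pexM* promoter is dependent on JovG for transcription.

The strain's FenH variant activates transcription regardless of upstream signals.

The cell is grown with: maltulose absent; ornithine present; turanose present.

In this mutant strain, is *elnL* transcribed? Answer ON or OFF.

FenH is constitutively active in this strain.
Ornithine is present, so LutP is active.
Maltulose is absent, so DovU is inactive.
With repressor LutP bound, *jovG* is not transcribed.
So JovG is not produced.
Required activator JovG is absent, so *pexM* is not transcribed.
So PexM is not produced.
No repressor is bound and FenH is active, so *elnL* is transcribed.

ON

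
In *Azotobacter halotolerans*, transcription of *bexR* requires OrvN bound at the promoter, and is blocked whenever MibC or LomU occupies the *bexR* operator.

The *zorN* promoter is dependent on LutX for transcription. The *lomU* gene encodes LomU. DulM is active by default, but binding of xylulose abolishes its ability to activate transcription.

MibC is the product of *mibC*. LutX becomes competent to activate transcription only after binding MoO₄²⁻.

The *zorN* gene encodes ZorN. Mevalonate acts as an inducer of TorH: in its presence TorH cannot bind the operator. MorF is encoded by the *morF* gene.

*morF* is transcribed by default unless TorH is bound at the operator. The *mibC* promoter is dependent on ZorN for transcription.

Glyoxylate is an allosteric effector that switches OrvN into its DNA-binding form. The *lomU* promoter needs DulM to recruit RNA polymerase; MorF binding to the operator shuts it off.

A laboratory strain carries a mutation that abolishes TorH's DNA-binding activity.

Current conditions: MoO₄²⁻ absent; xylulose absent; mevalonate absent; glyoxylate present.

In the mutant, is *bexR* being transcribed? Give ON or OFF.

ON

Glyoxylate is present, so OrvN is active.
MoO₄²⁻ is absent, so LutX is inactive.
Required activator LutX is absent, so *zorN* is not transcribed.
So ZorN is not produced.
Required activator ZorN is absent, so *mibC* is not transcribed.
So MibC is not produced.
TorH is non-functional in this strain, so it has no effect.
With no repressor bound, *morF* is transcribed.
So MorF is produced and active.
Xylulose is absent, so DulM is active.
With repressor MorF bound, *lomU* is not transcribed.
So LomU is not produced.
No repressor is bound and OrvN is active, so *bexR* is transcribed.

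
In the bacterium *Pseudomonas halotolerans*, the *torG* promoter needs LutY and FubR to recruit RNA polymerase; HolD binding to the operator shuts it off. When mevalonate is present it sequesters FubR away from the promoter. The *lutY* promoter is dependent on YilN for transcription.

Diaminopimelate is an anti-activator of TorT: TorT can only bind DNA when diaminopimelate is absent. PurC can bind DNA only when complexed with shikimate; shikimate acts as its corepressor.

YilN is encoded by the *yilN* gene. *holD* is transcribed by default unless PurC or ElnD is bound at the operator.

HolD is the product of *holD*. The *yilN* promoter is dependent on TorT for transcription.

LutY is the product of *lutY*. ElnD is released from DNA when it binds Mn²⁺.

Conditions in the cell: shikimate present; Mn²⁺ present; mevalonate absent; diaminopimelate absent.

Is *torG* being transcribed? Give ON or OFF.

ON

Shikimate is present, so PurC is active.
Mn²⁺ is present, so ElnD is inactive.
With repressor PurC bound, *holD* is not transcribed.
So HolD is not produced.
Diaminopimelate is absent, so TorT is active.
No repressor is bound and TorT is active, so *yilN* is transcribed.
So YilN is produced and active.
No repressor is bound and YilN is active, so *lutY* is transcribed.
So LutY is produced and active.
Mevalonate is absent, so FubR is active.
No repressor is bound and LutY and FubR are active, so *torG* is transcribed.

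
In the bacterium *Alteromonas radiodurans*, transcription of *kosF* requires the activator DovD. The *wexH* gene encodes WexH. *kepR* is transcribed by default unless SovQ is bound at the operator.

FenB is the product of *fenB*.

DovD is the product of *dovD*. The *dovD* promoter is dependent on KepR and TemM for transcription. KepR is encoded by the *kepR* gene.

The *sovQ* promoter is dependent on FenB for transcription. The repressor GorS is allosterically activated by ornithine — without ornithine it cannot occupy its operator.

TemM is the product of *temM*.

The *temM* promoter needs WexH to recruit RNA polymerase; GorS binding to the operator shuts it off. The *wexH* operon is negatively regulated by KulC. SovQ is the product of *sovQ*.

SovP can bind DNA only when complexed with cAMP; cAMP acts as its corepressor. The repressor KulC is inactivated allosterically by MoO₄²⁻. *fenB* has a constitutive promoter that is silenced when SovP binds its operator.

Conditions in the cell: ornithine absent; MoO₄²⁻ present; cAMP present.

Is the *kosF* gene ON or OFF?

ON

cAMP is present, so SovP is active.
With repressor SovP bound, *fenB* is not transcribed.
So FenB is not produced.
Required activator FenB is absent, so *sovQ* is not transcribed.
So SovQ is not produced.
With no repressor bound, *kepR* is transcribed.
So KepR is produced and active.
Ornithine is absent, so GorS is inactive.
MoO₄²⁻ is present, so KulC is inactive.
With no repressor bound, *wexH* is transcribed.
So WexH is produced and active.
No repressor is bound and WexH is active, so *temM* is transcribed.
So TemM is produced and active.
No repressor is bound and KepR and TemM are active, so *dovD* is transcribed.
So DovD is produced and active.
No repressor is bound and DovD is active, so *kosF* is transcribed.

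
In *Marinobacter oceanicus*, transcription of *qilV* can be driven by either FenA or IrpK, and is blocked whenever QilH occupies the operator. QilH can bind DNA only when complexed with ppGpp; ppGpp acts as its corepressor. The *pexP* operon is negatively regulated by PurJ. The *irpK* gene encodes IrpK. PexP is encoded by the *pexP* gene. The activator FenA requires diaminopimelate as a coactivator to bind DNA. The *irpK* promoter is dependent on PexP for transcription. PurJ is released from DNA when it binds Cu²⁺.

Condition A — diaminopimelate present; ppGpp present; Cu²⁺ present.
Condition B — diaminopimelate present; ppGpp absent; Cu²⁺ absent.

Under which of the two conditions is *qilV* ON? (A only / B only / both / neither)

Condition A:
Diaminopimelate is present, so FenA is active.
ppGpp is present, so QilH is active.
Cu²⁺ is present, so PurJ is inactive.
With no repressor bound, *pexP* is transcribed.
So PexP is produced and active.
No repressor is bound and PexP is active, so *irpK* is transcribed.
So IrpK is produced and active.
With repressor QilH bound, *qilV* is not transcribed.
→ *qilV* is OFF in A.
Condition B:
Diaminopimelate is present, so FenA is active.
ppGpp is absent, so QilH is inactive.
Cu²⁺ is absent, so PurJ is active.
With repressor PurJ bound, *pexP* is not transcribed.
So PexP is not produced.
Required activator PexP is absent, so *irpK* is not transcribed.
So IrpK is not produced.
Activator FenA is present, so *qilV* is transcribed.
→ *qilV* is ON in B.

B only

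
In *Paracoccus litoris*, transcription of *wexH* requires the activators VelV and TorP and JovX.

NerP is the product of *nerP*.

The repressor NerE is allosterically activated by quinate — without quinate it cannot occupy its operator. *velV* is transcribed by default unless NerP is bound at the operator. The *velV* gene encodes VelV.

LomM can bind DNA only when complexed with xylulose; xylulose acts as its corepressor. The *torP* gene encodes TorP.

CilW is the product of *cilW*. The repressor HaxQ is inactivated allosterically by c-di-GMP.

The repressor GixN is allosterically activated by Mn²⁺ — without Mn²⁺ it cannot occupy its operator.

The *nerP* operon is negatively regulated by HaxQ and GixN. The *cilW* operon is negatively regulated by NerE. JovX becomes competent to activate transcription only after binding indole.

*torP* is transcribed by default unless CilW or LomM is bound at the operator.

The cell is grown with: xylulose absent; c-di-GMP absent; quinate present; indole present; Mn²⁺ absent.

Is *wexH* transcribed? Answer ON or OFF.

c-di-GMP is absent, so HaxQ is active.
Mn²⁺ is absent, so GixN is inactive.
With repressor HaxQ bound, *nerP* is not transcribed.
So NerP is not produced.
With no repressor bound, *velV* is transcribed.
So VelV is produced and active.
Quinate is present, so NerE is active.
With repressor NerE bound, *cilW* is not transcribed.
So CilW is not produced.
Xylulose is absent, so LomM is inactive.
With no repressor bound, *torP* is transcribed.
So TorP is produced and active.
Indole is present, so JovX is active.
No repressor is bound and VelV and TorP and JovX are active, so *wexH* is transcribed.

ON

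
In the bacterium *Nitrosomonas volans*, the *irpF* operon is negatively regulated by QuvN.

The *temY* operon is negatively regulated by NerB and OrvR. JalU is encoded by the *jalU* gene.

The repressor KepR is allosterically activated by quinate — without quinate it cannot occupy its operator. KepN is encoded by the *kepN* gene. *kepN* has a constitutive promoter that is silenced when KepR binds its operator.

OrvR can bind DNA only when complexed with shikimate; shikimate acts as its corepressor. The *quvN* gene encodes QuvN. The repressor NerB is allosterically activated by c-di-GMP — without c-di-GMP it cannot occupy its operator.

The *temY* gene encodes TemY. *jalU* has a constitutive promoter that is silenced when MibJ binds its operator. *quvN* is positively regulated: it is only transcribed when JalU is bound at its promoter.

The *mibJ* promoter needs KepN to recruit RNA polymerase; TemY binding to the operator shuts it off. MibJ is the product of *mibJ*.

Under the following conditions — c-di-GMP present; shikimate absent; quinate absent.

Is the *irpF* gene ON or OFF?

ON

Quinate is absent, so KepR is inactive.
With no repressor bound, *kepN* is transcribed.
So KepN is produced and active.
c-di-GMP is present, so NerB is active.
Shikimate is absent, so OrvR is inactive.
With repressor NerB bound, *temY* is not transcribed.
So TemY is not produced.
No repressor is bound and KepN is active, so *mibJ* is transcribed.
So MibJ is produced and active.
With repressor MibJ bound, *jalU* is not transcribed.
So JalU is not produced.
Required activator JalU is absent, so *quvN* is not transcribed.
So QuvN is not produced.
With no repressor bound, *irpF* is transcribed.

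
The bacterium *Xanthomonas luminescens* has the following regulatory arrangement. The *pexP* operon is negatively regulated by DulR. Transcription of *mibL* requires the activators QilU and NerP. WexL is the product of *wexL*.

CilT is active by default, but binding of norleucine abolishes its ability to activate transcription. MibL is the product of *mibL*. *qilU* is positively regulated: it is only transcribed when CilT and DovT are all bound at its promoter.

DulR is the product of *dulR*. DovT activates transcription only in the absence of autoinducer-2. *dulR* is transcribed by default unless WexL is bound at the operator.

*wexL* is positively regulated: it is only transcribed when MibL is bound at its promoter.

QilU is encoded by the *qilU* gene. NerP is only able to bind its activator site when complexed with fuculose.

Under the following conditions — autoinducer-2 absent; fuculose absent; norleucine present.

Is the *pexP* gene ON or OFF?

OFF

Norleucine is present, so CilT is inactive.
Autoinducer-2 is absent, so DovT is active.
Required activator CilT is absent, so *qilU* is not transcribed.
So QilU is not produced.
Fuculose is absent, so NerP is inactive.
Required activator QilU is absent, so *mibL* is not transcribed.
So MibL is not produced.
Required activator MibL is absent, so *wexL* is not transcribed.
So WexL is not produced.
With no repressor bound, *dulR* is transcribed.
So DulR is produced and active.
With repressor DulR bound, *pexP* is not transcribed.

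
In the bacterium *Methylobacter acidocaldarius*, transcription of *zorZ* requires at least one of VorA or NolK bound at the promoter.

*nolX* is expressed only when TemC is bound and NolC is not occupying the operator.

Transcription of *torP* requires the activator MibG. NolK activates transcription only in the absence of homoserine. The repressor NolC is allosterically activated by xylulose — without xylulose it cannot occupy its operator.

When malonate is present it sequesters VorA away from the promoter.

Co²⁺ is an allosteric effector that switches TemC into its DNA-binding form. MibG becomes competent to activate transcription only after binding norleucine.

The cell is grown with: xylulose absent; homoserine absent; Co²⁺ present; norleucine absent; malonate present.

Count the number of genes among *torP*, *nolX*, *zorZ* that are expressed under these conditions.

2

Norleucine is absent, so MibG is inactive.
Required activator MibG is absent, so *torP* is not transcribed.
→ *torP* is OFF.
Xylulose is absent, so NolC is inactive.
Co²⁺ is present, so TemC is active.
No repressor is bound and TemC is active, so *nolX* is transcribed.
→ *nolX* is ON.
Malonate is present, so VorA is inactive.
Homoserine is absent, so NolK is active.
Activator NolK is present, so *zorZ* is transcribed.
→ *zorZ* is ON.
2 of the 3 genes are transcribed.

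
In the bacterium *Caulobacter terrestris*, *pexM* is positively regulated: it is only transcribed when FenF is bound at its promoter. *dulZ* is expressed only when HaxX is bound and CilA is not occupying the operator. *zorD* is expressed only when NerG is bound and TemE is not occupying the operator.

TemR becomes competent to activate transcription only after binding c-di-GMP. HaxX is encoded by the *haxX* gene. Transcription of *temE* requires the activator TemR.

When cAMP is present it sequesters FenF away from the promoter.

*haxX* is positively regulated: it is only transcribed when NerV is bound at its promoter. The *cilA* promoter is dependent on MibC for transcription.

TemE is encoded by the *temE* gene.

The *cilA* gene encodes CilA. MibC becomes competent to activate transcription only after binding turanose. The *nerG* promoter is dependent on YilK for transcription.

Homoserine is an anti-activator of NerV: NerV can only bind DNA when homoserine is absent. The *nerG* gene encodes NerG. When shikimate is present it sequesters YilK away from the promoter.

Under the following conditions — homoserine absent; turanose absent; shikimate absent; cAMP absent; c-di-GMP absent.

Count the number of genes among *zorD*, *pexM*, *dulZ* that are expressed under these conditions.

Shikimate is absent, so YilK is active.
No repressor is bound and YilK is active, so *nerG* is transcribed.
So NerG is produced and active.
c-di-GMP is absent, so TemR is inactive.
Required activator TemR is absent, so *temE* is not transcribed.
So TemE is not produced.
No repressor is bound and NerG is active, so *zorD* is transcribed.
→ *zorD* is ON.
cAMP is absent, so FenF is active.
No repressor is bound and FenF is active, so *pexM* is transcribed.
→ *pexM* is ON.
Turanose is absent, so MibC is inactive.
Required activator MibC is absent, so *cilA* is not transcribed.
So CilA is not produced.
Homoserine is absent, so NerV is active.
No repressor is bound and NerV is active, so *haxX* is transcribed.
So HaxX is produced and active.
No repressor is bound and HaxX is active, so *dulZ* is transcribed.
→ *dulZ* is ON.
3 of the 3 genes are transcribed.

3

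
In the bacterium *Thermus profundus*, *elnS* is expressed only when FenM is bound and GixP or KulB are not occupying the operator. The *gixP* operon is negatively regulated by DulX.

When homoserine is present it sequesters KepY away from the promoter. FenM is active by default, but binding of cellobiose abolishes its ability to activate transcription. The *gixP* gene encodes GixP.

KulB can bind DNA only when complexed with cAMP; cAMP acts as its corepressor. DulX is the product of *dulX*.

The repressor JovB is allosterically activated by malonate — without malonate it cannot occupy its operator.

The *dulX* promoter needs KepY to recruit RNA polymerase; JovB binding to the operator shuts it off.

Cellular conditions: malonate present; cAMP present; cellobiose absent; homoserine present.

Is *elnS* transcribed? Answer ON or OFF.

Malonate is present, so JovB is active.
Homoserine is present, so KepY is inactive.
With repressor JovB bound, *dulX* is not transcribed.
So DulX is not produced.
With no repressor bound, *gixP* is transcribed.
So GixP is produced and active.
cAMP is present, so KulB is active.
Cellobiose is absent, so FenM is active.
With repressor GixP bound, *elnS* is not transcribed.

OFF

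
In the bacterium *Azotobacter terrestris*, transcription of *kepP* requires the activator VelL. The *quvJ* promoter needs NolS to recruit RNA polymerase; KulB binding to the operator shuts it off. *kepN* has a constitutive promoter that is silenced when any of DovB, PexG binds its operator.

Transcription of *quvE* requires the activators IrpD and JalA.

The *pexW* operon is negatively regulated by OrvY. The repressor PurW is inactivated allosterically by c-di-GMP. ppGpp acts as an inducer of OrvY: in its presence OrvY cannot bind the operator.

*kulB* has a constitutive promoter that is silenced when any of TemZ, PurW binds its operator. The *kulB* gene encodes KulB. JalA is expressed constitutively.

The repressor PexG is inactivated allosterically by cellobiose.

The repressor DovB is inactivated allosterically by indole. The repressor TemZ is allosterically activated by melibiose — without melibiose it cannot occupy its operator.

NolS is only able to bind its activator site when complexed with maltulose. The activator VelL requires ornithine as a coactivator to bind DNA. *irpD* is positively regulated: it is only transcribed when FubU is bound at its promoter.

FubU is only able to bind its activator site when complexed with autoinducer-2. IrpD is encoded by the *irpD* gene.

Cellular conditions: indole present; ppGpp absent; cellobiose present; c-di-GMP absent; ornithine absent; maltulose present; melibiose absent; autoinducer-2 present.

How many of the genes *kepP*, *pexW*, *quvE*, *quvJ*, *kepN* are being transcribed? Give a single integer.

Ornithine is absent, so VelL is inactive.
Required activator VelL is absent, so *kepP* is not transcribed.
→ *kepP* is OFF.
ppGpp is absent, so OrvY is active.
With repressor OrvY bound, *pexW* is not transcribed.
→ *pexW* is OFF.
Autoinducer-2 is present, so FubU is active.
No repressor is bound and FubU is active, so *irpD* is transcribed.
So IrpD is produced and active.
JalA is produced constitutively and is active.
No repressor is bound and IrpD and JalA are active, so *quvE* is transcribed.
→ *quvE* is ON.
Melibiose is absent, so TemZ is inactive.
c-di-GMP is absent, so PurW is active.
With repressor PurW bound, *kulB* is not transcribed.
So KulB is not produced.
Maltulose is present, so NolS is active.
No repressor is bound and NolS is active, so *quvJ* is transcribed.
→ *quvJ* is ON.
Indole is present, so DovB is inactive.
Cellobiose is present, so PexG is inactive.
With no repressor bound, *kepN* is transcribed.
→ *kepN* is ON.
3 of the 5 genes are transcribed.

3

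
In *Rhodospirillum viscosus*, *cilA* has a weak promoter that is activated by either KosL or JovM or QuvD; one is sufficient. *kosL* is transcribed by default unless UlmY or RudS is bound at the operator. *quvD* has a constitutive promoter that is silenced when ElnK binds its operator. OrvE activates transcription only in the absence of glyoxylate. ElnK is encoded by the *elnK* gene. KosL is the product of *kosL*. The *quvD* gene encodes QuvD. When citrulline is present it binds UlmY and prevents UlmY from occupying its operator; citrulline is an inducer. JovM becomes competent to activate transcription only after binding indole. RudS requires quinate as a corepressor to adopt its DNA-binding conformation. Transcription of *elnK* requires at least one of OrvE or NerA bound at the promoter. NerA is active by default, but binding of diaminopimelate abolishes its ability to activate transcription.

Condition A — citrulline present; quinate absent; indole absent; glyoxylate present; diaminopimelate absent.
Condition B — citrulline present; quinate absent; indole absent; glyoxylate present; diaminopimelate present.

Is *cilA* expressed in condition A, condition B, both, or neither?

Condition A:
Citrulline is present, so UlmY is inactive.
Quinate is absent, so RudS is inactive.
With no repressor bound, *kosL* is transcribed.
So KosL is produced and active.
Indole is absent, so JovM is inactive.
Glyoxylate is present, so OrvE is inactive.
Diaminopimelate is absent, so NerA is active.
Activator NerA is present, so *elnK* is transcribed.
So ElnK is produced and active.
With repressor ElnK bound, *quvD* is not transcribed.
So QuvD is not produced.
Activator KosL is present, so *cilA* is transcribed.
→ *cilA* is ON in A.
Condition B:
Citrulline is present, so UlmY is inactive.
Quinate is absent, so RudS is inactive.
With no repressor bound, *kosL* is transcribed.
So KosL is produced and active.
Indole is absent, so JovM is inactive.
Glyoxylate is present, so OrvE is inactive.
Diaminopimelate is present, so NerA is inactive.
No activator is available at the *elnK* promoter, so *elnK* is not transcribed.
So ElnK is not produced.
With no repressor bound, *quvD* is transcribed.
So QuvD is produced and active.
Activator KosL is present, so *cilA* is transcribed.
→ *cilA* is ON in B.

both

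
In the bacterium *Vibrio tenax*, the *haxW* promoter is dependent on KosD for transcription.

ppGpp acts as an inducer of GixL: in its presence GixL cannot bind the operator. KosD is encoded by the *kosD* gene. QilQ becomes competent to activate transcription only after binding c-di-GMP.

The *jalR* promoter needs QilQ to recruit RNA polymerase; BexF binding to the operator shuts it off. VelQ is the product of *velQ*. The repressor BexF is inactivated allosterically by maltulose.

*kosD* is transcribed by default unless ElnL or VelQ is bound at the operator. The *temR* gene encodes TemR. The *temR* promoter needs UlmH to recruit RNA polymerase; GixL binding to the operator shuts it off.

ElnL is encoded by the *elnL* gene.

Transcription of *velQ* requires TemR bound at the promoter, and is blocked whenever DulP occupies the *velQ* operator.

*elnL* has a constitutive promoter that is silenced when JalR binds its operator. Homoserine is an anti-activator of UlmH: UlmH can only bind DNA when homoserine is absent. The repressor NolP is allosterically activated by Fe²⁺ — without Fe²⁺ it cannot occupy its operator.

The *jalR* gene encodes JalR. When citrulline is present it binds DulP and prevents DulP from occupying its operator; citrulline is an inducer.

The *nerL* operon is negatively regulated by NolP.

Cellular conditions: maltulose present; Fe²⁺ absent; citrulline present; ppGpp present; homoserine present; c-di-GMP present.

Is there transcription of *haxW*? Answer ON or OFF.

c-di-GMP is present, so QilQ is active.
Maltulose is present, so BexF is inactive.
No repressor is bound and QilQ is active, so *jalR* is transcribed.
So JalR is produced and active.
With repressor JalR bound, *elnL* is not transcribed.
So ElnL is not produced.
Citrulline is present, so DulP is inactive.
ppGpp is present, so GixL is inactive.
Homoserine is present, so UlmH is inactive.
Required activator UlmH is absent, so *temR* is not transcribed.
So TemR is not produced.
Required activator TemR is absent, so *velQ* is not transcribed.
So VelQ is not produced.
With no repressor bound, *kosD* is transcribed.
So KosD is produced and active.
No repressor is bound and KosD is active, so *haxW* is transcribed.

ON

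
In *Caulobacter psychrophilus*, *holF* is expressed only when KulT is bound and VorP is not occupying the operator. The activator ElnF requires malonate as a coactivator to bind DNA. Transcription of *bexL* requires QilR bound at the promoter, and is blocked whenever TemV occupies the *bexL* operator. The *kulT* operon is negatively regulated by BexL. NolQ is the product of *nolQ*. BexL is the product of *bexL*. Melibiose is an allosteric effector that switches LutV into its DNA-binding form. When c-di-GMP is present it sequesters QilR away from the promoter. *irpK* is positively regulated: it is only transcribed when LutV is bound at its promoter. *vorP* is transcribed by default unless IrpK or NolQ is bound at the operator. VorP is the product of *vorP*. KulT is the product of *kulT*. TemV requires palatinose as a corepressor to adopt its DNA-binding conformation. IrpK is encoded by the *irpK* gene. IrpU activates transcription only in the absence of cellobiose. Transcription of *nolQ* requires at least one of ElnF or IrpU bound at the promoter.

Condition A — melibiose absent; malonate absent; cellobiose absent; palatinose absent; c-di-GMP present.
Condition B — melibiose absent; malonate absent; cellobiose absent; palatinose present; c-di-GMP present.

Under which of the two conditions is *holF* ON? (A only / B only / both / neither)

both

Condition A:
Melibiose is absent, so LutV is inactive.
Required activator LutV is absent, so *irpK* is not transcribed.
So IrpK is not produced.
Malonate is absent, so ElnF is inactive.
Cellobiose is absent, so IrpU is active.
Activator IrpU is present, so *nolQ* is transcribed.
So NolQ is produced and active.
With repressor NolQ bound, *vorP* is not transcribed.
So VorP is not produced.
Palatinose is absent, so TemV is inactive.
c-di-GMP is present, so QilR is inactive.
Required activator QilR is absent, so *bexL* is not transcribed.
So BexL is not produced.
With no repressor bound, *kulT* is transcribed.
So KulT is produced and active.
No repressor is bound and KulT is active, so *holF* is transcribed.
→ *holF* is ON in A.
Condition B:
Melibiose is absent, so LutV is inactive.
Required activator LutV is absent, so *irpK* is not transcribed.
So IrpK is not produced.
Malonate is absent, so ElnF is inactive.
Cellobiose is absent, so IrpU is active.
Activator IrpU is present, so *nolQ* is transcribed.
So NolQ is produced and active.
With repressor NolQ bound, *vorP* is not transcribed.
So VorP is not produced.
Palatinose is present, so TemV is active.
c-di-GMP is present, so QilR is inactive.
With repressor TemV bound, *bexL* is not transcribed.
So BexL is not produced.
With no repressor bound, *kulT* is transcribed.
So KulT is produced and active.
No repressor is bound and KulT is active, so *holF* is transcribed.
→ *holF* is ON in B.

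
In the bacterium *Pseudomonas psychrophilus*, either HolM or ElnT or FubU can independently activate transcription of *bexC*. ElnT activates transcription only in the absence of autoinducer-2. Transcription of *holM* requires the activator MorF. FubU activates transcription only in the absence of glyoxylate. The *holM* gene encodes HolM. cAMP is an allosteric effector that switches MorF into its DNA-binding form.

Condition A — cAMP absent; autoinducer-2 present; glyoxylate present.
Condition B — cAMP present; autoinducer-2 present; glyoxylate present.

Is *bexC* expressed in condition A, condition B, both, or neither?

B only

Condition A:
cAMP is absent, so MorF is inactive.
Required activator MorF is absent, so *holM* is not transcribed.
So HolM is not produced.
Autoinducer-2 is present, so ElnT is inactive.
Glyoxylate is present, so FubU is inactive.
No activator is available at the *bexC* promoter, so *bexC* is not transcribed.
→ *bexC* is OFF in A.
Condition B:
cAMP is present, so MorF is active.
No repressor is bound and MorF is active, so *holM* is transcribed.
So HolM is produced and active.
Autoinducer-2 is present, so ElnT is inactive.
Glyoxylate is present, so FubU is inactive.
Activator HolM is present, so *bexC* is transcribed.
→ *bexC* is ON in B.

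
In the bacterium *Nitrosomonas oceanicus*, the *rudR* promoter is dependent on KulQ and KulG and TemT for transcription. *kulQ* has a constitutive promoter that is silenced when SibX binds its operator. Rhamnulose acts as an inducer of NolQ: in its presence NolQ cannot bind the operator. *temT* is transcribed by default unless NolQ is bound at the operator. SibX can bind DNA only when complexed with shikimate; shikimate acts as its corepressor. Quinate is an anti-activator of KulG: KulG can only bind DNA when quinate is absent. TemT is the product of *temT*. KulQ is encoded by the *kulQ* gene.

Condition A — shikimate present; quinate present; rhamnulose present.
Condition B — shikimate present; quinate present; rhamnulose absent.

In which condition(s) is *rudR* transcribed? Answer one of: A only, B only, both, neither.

Condition A:
Shikimate is present, so SibX is active.
With repressor SibX bound, *kulQ* is not transcribed.
So KulQ is not produced.
Quinate is present, so KulG is inactive.
Rhamnulose is present, so NolQ is inactive.
With no repressor bound, *temT* is transcribed.
So TemT is produced and active.
Required activator KulQ is absent, so *rudR* is not transcribed.
→ *rudR* is OFF in A.
Condition B:
Shikimate is present, so SibX is active.
With repressor SibX bound, *kulQ* is not transcribed.
So KulQ is not produced.
Quinate is present, so KulG is inactive.
Rhamnulose is absent, so NolQ is active.
With repressor NolQ bound, *temT* is not transcribed.
So TemT is not produced.
Required activator KulQ is absent, so *rudR* is not transcribed.
→ *rudR* is OFF in B.

neither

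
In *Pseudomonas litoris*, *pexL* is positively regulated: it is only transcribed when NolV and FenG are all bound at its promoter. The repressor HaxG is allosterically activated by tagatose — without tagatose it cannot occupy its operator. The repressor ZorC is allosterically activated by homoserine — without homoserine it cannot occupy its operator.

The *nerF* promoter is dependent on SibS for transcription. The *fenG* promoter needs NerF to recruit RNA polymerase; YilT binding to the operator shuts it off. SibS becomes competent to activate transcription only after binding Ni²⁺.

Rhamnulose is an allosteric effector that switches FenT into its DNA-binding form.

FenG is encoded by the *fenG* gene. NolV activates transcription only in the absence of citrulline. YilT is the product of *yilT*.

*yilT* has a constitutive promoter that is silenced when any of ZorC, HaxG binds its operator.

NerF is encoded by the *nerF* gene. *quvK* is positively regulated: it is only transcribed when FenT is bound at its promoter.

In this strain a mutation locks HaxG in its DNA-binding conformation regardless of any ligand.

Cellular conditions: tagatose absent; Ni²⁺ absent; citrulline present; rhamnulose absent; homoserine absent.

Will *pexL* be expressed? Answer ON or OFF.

Citrulline is present, so NolV is inactive.
Homoserine is absent, so ZorC is inactive.
HaxG is constitutively active in this strain.
With repressor HaxG bound, *yilT* is not transcribed.
So YilT is not produced.
Ni²⁺ is absent, so SibS is inactive.
Required activator SibS is absent, so *nerF* is not transcribed.
So NerF is not produced.
Required activator NerF is absent, so *fenG* is not transcribed.
So FenG is not produced.
Required activator NolV is absent, so *pexL* is not transcribed.

OFF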